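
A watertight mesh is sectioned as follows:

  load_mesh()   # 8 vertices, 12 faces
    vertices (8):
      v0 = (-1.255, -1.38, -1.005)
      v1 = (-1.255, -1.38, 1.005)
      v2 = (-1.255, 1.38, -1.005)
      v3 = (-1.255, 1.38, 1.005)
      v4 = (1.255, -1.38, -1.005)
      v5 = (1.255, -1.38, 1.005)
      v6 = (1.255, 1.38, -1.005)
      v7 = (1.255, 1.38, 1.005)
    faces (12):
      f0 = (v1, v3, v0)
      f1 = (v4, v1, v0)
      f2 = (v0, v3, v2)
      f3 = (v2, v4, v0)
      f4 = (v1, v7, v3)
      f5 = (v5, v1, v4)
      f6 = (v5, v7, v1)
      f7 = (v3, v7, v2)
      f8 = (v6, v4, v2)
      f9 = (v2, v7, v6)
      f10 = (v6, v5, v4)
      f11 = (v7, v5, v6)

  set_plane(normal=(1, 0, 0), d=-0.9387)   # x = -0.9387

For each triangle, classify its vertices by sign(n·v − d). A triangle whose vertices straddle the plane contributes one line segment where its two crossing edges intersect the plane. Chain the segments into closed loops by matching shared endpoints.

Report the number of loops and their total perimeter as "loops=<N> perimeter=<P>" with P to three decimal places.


loops=1 perimeter=9.540

Straddling triangles (8 of 12):
  (v4,v1,v0) [+--] → (-0.9387, -1.38, 0.751708)–(-0.9387, -1.38, -1.005)  len=1.7567
  (v2,v4,v0) [-+-] → (-0.9387, 1.0322, -1.005)–(-0.9387, -1.38, -1.005)  len=2.4122
  (v1,v7,v3) [-+-] → (-0.9387, -1.0322, 1.005)–(-0.9387, 1.38, 1.005)  len=2.4122
  (v5,v1,v4) [+-+] → (-0.9387, -1.38, 1.005)–(-0.9387, -1.38, 0.751708)  len=0.2533
  (v5,v7,v1) [++-] → (-0.9387, -1.0322, 1.005)–(-0.9387, -1.38, 1.005)  len=0.3478
  (v3,v7,v2) [-+-] → (-0.9387, 1.38, 1.005)–(-0.9387, 1.38, -0.751708)  len=1.7567
  (v6,v4,v2) [++-] → (-0.9387, 1.0322, -1.005)–(-0.9387, 1.38, -1.005)  len=0.3478
  (v2,v7,v6) [-++] → (-0.9387, 1.38, -0.751708)–(-0.9387, 1.38, -1.005)  len=0.2533

Chained into 1 loop(s):
  loop 1: 8 segments, perimeter = 9.5400
Total perimeter = 9.540


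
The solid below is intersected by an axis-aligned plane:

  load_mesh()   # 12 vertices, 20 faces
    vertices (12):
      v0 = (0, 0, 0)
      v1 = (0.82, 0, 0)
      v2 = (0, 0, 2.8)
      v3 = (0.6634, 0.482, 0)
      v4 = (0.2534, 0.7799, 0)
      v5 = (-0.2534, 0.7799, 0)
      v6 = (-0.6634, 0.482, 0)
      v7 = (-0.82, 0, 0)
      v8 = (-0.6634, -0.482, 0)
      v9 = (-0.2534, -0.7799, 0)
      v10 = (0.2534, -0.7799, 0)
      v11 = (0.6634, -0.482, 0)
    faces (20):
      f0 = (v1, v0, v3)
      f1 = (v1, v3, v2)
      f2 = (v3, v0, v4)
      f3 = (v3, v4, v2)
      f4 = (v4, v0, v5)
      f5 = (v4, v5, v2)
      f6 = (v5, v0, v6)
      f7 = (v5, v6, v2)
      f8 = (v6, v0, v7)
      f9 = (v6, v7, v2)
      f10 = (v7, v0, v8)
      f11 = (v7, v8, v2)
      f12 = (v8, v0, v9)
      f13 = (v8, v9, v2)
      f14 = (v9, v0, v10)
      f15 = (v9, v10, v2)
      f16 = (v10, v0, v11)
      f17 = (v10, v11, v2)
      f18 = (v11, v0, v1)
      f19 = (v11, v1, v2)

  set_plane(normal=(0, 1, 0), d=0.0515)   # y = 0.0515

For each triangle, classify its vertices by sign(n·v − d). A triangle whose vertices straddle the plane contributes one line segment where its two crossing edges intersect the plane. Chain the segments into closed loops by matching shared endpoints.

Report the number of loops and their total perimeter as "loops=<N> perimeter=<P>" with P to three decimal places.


loops=1 perimeter=7.105

Straddling triangles (10 of 20):
  (v1,v0,v3) [--+] → (0.070882, 0.0515, 0)–(0.803268, 0.0515, 0)  len=0.7324
  (v1,v3,v2) [-+-] → (0.803268, 0.0515, 0)–(0.070882, 0.0515, 2.50083)  len=2.6059
  (v3,v0,v4) [+-+] → (0.070882, 0.0515, 0)–(0.016733, 0.0515, 0)  len=0.0541
  (v3,v4,v2) [++-] → (0.016733, 0.0515, 2.6151)–(0.070882, 0.0515, 2.50083)  len=0.1265
  (v4,v0,v5) [+-+] → (0.016733, 0.0515, 0)–(-0.016733, 0.0515, 0)  len=0.0335
  (v4,v5,v2) [++-] → (-0.016733, 0.0515, 2.6151)–(0.016733, 0.0515, 2.6151)  len=0.0335
  (v5,v0,v6) [+-+] → (-0.016733, 0.0515, 0)–(-0.070882, 0.0515, 0)  len=0.0541
  (v5,v6,v2) [++-] → (-0.070882, 0.0515, 2.50083)–(-0.016733, 0.0515, 2.6151)  len=0.1265
  (v6,v0,v7) [+--] → (-0.070882, 0.0515, 0)–(-0.803268, 0.0515, 0)  len=0.7324
  (v6,v7,v2) [+--] → (-0.803268, 0.0515, 0)–(-0.070882, 0.0515, 2.50083)  len=2.6059

Chained into 1 loop(s):
  loop 1: 10 segments, perimeter = 7.1046
Total perimeter = 7.105


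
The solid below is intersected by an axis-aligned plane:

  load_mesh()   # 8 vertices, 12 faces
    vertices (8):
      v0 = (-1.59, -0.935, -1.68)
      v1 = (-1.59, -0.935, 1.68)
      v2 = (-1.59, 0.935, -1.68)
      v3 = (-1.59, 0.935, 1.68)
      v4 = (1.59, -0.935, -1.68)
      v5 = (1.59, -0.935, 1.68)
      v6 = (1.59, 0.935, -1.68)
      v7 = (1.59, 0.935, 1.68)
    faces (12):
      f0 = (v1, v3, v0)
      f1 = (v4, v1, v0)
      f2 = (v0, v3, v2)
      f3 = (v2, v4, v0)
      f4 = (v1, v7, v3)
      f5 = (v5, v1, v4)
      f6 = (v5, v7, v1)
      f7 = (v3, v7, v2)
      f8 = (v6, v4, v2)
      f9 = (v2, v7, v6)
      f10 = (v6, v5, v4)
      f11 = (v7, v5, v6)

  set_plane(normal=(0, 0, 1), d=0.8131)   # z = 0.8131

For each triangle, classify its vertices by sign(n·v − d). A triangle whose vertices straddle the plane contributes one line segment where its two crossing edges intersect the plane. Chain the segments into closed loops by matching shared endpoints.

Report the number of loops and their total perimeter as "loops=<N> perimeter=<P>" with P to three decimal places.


loops=1 perimeter=10.100

Straddling triangles (8 of 12):
  (v1,v3,v0) [++-] → (-1.59, 0.452529, 0.8131)–(-1.59, -0.935, 0.8131)  len=1.3875
  (v4,v1,v0) [-+-] → (-0.769541, -0.935, 0.8131)–(-1.59, -0.935, 0.8131)  len=0.8205
  (v0,v3,v2) [-+-] → (-1.59, 0.452529, 0.8131)–(-1.59, 0.935, 0.8131)  len=0.4825
  (v5,v1,v4) [++-] → (-0.769541, -0.935, 0.8131)–(1.59, -0.935, 0.8131)  len=2.3595
  (v3,v7,v2) [++-] → (0.769541, 0.935, 0.8131)–(-1.59, 0.935, 0.8131)  len=2.3595
  (v2,v7,v6) [-+-] → (0.769541, 0.935, 0.8131)–(1.59, 0.935, 0.8131)  len=0.8205
  (v6,v5,v4) [-+-] → (1.59, -0.452529, 0.8131)–(1.59, -0.935, 0.8131)  len=0.4825
  (v7,v5,v6) [++-] → (1.59, -0.452529, 0.8131)–(1.59, 0.935, 0.8131)  len=1.3875

Chained into 1 loop(s):
  loop 1: 8 segments, perimeter = 10.1000
Total perimeter = 10.100


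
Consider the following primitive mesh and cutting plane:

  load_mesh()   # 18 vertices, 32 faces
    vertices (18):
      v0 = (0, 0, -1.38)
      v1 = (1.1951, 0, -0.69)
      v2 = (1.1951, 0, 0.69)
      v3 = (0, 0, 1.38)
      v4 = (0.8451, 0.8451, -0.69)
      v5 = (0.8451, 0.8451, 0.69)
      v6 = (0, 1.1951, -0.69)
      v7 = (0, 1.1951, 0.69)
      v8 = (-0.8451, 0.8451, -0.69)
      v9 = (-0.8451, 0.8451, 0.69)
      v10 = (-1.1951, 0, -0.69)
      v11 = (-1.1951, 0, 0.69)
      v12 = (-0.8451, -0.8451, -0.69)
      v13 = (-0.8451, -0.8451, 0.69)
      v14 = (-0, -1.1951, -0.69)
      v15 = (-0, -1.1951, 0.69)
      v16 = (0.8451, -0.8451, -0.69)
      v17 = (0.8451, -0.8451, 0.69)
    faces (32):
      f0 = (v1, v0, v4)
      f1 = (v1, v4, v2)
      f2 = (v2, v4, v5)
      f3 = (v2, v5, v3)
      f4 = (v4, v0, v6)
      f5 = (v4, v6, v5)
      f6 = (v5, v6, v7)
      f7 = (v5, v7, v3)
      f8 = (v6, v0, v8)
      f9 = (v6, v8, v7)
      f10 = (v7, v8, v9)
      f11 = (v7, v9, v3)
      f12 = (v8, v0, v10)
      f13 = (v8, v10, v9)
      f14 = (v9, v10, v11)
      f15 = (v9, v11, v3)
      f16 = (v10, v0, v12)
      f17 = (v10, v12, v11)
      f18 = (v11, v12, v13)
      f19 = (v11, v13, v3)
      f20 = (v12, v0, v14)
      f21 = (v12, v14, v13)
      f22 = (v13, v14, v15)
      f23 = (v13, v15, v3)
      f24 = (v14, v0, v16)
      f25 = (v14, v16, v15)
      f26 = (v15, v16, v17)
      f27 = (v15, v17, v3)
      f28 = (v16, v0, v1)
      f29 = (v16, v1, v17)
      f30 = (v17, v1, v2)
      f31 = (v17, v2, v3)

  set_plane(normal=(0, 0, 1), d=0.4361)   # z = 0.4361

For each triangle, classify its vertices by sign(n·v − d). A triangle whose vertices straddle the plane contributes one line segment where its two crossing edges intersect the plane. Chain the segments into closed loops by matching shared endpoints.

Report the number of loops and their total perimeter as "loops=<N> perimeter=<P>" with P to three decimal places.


loops=1 perimeter=7.318

Straddling triangles (16 of 32):
  (v1,v4,v2) [--+] → (1.13071, 0.155486, 0.4361)–(1.1951, 0, 0.4361)  len=0.1683
  (v2,v4,v5) [+-+] → (1.13071, 0.155486, 0.4361)–(0.8451, 0.8451, 0.4361)  len=0.7464
  (v4,v6,v5) [--+] → (0.689614, 0.909495, 0.4361)–(0.8451, 0.8451, 0.4361)  len=0.1683
  (v5,v6,v7) [+-+] → (0.689614, 0.909495, 0.4361)–(0, 1.1951, 0.4361)  len=0.7464
  (v6,v8,v7) [--+] → (-0.155486, 1.13071, 0.4361)–(0, 1.1951, 0.4361)  len=0.1683
  (v7,v8,v9) [+-+] → (-0.155486, 1.13071, 0.4361)–(-0.8451, 0.8451, 0.4361)  len=0.7464
  (v8,v10,v9) [--+] → (-0.909495, 0.689614, 0.4361)–(-0.8451, 0.8451, 0.4361)  len=0.1683
  (v9,v10,v11) [+-+] → (-0.909495, 0.689614, 0.4361)–(-1.1951, 0, 0.4361)  len=0.7464
  (v10,v12,v11) [--+] → (-1.13071, -0.155486, 0.4361)–(-1.1951, 0, 0.4361)  len=0.1683
  (v11,v12,v13) [+-+] → (-1.13071, -0.155486, 0.4361)–(-0.8451, -0.8451, 0.4361)  len=0.7464
  (v12,v14,v13) [--+] → (-0.689614, -0.909495, 0.4361)–(-0.8451, -0.8451, 0.4361)  len=0.1683
  (v13,v14,v15) [+-+] → (-0.689614, -0.909495, 0.4361)–(0, -1.1951, 0.4361)  len=0.7464
  (v14,v16,v15) [--+] → (0.155486, -1.13071, 0.4361)–(0, -1.1951, 0.4361)  len=0.1683
  (v15,v16,v17) [+-+] → (0.155486, -1.13071, 0.4361)–(0.8451, -0.8451, 0.4361)  len=0.7464
  (v16,v1,v17) [--+] → (0.909495, -0.689614, 0.4361)–(0.8451, -0.8451, 0.4361)  len=0.1683
  (v17,v1,v2) [+-+] → (0.909495, -0.689614, 0.4361)–(1.1951, 0, 0.4361)  len=0.7464

Chained into 1 loop(s):
  loop 1: 16 segments, perimeter = 7.3177
Total perimeter = 7.318


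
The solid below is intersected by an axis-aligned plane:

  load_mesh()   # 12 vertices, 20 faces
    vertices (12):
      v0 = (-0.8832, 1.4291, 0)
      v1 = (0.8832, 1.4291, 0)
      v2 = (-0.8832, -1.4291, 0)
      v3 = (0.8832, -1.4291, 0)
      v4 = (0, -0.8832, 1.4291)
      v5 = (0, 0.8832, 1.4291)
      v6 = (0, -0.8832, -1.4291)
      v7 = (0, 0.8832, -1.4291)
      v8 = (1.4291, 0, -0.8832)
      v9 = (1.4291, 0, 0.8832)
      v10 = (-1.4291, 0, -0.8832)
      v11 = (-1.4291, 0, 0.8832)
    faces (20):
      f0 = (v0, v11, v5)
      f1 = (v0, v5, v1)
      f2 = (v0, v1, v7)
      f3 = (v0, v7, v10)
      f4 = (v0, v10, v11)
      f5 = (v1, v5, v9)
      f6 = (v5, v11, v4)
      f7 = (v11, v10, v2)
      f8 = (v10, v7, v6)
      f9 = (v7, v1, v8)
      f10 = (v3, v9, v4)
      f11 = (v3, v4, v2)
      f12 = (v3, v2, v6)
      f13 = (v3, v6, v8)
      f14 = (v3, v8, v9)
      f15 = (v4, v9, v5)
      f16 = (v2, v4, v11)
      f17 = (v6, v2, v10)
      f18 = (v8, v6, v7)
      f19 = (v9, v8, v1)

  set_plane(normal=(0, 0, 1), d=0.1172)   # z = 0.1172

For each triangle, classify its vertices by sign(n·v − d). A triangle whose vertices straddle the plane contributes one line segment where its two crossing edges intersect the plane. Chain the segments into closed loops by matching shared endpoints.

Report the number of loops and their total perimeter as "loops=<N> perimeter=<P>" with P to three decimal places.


Straddling triangles (10 of 20):
  (v0,v11,v5) [-++] → (-0.955641, 1.23946, 0.1172)–(-0.810769, 1.38433, 0.1172)  len=0.2049
  (v0,v5,v1) [-+-] → (-0.810769, 1.38433, 0.1172)–(0.810769, 1.38433, 0.1172)  len=1.6215
  (v0,v10,v11) [--+] → (-1.4291, 0, 0.1172)–(-0.955641, 1.23946, 0.1172)  len=1.3268
  (v1,v5,v9) [-++] → (0.810769, 1.38433, 0.1172)–(0.955641, 1.23946, 0.1172)  len=0.2049
  (v11,v10,v2) [+--] → (-1.4291, 0, 0.1172)–(-0.955641, -1.23946, 0.1172)  len=1.3268
  (v3,v9,v4) [-++] → (0.955641, -1.23946, 0.1172)–(0.810769, -1.38433, 0.1172)  len=0.2049
  (v3,v4,v2) [-+-] → (0.810769, -1.38433, 0.1172)–(-0.810769, -1.38433, 0.1172)  len=1.6215
  (v3,v8,v9) [--+] → (1.4291, 0, 0.1172)–(0.955641, -1.23946, 0.1172)  len=1.3268
  (v2,v4,v11) [-++] → (-0.810769, -1.38433, 0.1172)–(-0.955641, -1.23946, 0.1172)  len=0.2049
  (v9,v8,v1) [+--] → (1.4291, 0, 0.1172)–(0.955641, 1.23946, 0.1172)  len=1.3268

Chained into 1 loop(s):
  loop 1: 10 segments, perimeter = 9.3698
Total perimeter = 9.370

loops=1 perimeter=9.370


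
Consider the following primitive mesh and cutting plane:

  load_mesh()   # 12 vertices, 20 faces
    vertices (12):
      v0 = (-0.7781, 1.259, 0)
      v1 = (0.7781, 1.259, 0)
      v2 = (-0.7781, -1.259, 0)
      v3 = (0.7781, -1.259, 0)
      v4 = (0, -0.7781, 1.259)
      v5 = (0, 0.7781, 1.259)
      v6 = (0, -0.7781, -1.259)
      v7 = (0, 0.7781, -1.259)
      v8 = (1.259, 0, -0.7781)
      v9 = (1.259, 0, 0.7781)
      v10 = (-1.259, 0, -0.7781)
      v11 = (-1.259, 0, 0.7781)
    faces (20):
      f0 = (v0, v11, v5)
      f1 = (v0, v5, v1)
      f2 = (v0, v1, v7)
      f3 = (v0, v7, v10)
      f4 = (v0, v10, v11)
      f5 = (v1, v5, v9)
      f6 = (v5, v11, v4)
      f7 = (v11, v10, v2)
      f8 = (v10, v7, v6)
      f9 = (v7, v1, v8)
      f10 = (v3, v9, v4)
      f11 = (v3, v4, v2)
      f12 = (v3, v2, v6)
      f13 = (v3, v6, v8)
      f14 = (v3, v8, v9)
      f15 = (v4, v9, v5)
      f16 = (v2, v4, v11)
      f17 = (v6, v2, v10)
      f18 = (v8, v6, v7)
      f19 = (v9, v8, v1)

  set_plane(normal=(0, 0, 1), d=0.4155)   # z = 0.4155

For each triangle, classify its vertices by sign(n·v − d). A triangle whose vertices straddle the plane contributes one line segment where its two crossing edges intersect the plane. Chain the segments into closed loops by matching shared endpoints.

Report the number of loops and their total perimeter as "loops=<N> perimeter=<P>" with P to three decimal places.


loops=1 perimeter=7.503

Straddling triangles (10 of 20):
  (v0,v11,v5) [-++] → (-1.0349, 0.586703, 0.4155)–(-0.521308, 1.10029, 0.4155)  len=0.7263
  (v0,v5,v1) [-+-] → (-0.521308, 1.10029, 0.4155)–(0.521308, 1.10029, 0.4155)  len=1.0426
  (v0,v10,v11) [--+] → (-1.259, 0, 0.4155)–(-1.0349, 0.586703, 0.4155)  len=0.6280
  (v1,v5,v9) [-++] → (0.521308, 1.10029, 0.4155)–(1.0349, 0.586703, 0.4155)  len=0.7263
  (v11,v10,v2) [+--] → (-1.259, 0, 0.4155)–(-1.0349, -0.586703, 0.4155)  len=0.6280
  (v3,v9,v4) [-++] → (1.0349, -0.586703, 0.4155)–(0.521308, -1.10029, 0.4155)  len=0.7263
  (v3,v4,v2) [-+-] → (0.521308, -1.10029, 0.4155)–(-0.521308, -1.10029, 0.4155)  len=1.0426
  (v3,v8,v9) [--+] → (1.259, 0, 0.4155)–(1.0349, -0.586703, 0.4155)  len=0.6280
  (v2,v4,v11) [-++] → (-0.521308, -1.10029, 0.4155)–(-1.0349, -0.586703, 0.4155)  len=0.7263
  (v9,v8,v1) [+--] → (1.259, 0, 0.4155)–(1.0349, 0.586703, 0.4155)  len=0.6280

Chained into 1 loop(s):
  loop 1: 10 segments, perimeter = 7.5027
Total perimeter = 7.503


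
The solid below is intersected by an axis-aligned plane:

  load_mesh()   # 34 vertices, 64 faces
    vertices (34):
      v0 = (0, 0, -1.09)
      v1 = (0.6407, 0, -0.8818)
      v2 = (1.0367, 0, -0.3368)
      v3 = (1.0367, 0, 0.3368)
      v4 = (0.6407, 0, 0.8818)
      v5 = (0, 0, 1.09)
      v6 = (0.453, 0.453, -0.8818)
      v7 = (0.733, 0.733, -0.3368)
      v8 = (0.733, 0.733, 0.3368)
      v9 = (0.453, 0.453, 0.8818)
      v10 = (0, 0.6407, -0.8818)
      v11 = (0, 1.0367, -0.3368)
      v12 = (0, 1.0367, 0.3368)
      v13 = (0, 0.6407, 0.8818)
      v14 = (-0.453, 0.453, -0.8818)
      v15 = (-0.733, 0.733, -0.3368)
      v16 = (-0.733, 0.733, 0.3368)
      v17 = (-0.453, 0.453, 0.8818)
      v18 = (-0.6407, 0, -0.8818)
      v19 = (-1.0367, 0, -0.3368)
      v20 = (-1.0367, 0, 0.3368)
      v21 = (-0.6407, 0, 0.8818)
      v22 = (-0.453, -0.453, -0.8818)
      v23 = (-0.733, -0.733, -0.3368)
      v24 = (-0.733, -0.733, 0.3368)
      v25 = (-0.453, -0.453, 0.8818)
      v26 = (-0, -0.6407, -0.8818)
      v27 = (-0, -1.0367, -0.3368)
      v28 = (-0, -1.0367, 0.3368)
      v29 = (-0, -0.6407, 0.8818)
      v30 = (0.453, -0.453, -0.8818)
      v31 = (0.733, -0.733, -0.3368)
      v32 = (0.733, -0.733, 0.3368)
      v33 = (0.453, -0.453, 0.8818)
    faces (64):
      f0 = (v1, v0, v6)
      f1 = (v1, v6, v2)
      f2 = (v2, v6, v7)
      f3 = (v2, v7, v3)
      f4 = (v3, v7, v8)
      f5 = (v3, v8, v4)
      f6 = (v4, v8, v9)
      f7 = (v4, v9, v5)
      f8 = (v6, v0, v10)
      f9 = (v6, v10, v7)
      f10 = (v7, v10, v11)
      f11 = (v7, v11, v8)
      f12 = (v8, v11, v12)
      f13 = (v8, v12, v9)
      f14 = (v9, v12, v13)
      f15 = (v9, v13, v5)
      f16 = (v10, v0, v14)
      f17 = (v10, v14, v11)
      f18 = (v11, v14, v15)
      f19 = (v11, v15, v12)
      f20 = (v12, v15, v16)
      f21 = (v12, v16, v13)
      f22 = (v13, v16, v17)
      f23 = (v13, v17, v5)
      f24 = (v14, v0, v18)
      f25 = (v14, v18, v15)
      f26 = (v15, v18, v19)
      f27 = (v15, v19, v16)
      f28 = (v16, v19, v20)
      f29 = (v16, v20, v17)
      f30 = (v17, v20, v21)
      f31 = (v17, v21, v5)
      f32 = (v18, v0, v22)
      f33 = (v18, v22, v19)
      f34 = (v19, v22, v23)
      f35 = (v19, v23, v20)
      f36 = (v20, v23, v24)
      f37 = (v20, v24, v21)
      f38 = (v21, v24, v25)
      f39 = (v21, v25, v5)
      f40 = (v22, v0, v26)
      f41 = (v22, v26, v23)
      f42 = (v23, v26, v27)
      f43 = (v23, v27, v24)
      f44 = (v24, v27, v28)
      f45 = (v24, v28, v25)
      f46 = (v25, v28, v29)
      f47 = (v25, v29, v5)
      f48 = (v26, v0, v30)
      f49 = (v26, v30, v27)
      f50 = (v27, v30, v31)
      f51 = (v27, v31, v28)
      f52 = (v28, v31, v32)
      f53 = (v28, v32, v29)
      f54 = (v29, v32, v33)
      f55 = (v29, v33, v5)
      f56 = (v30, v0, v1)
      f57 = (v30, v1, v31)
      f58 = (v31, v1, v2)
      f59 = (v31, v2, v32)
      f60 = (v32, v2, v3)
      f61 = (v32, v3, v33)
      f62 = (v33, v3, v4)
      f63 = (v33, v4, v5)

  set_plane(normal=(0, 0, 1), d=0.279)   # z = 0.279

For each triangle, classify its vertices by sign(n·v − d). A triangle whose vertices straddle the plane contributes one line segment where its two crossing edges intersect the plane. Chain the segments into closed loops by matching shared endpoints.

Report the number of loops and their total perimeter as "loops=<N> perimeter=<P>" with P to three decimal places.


loops=1 perimeter=6.347

Straddling triangles (16 of 64):
  (v2,v7,v3) [--+] → (1.01064, 0.062897, 0.279)–(1.0367, 0, 0.279)  len=0.0681
  (v3,v7,v8) [+-+] → (1.01064, 0.062897, 0.279)–(0.733, 0.733, 0.279)  len=0.7253
  (v7,v11,v8) [--+] → (0.670103, 0.75906, 0.279)–(0.733, 0.733, 0.279)  len=0.0681
  (v8,v11,v12) [+-+] → (0.670103, 0.75906, 0.279)–(0, 1.0367, 0.279)  len=0.7253
  (v11,v15,v12) [--+] → (-0.062897, 1.01064, 0.279)–(0, 1.0367, 0.279)  len=0.0681
  (v12,v15,v16) [+-+] → (-0.062897, 1.01064, 0.279)–(-0.733, 0.733, 0.279)  len=0.7253
  (v15,v19,v16) [--+] → (-0.75906, 0.670103, 0.279)–(-0.733, 0.733, 0.279)  len=0.0681
  (v16,v19,v20) [+-+] → (-0.75906, 0.670103, 0.279)–(-1.0367, 0, 0.279)  len=0.7253
  (v19,v23,v20) [--+] → (-1.01064, -0.062897, 0.279)–(-1.0367, 0, 0.279)  len=0.0681
  (v20,v23,v24) [+-+] → (-1.01064, -0.062897, 0.279)–(-0.733, -0.733, 0.279)  len=0.7253
  (v23,v27,v24) [--+] → (-0.670103, -0.75906, 0.279)–(-0.733, -0.733, 0.279)  len=0.0681
  (v24,v27,v28) [+-+] → (-0.670103, -0.75906, 0.279)–(0, -1.0367, 0.279)  len=0.7253
  (v27,v31,v28) [--+] → (0.062897, -1.01064, 0.279)–(0, -1.0367, 0.279)  len=0.0681
  (v28,v31,v32) [+-+] → (0.062897, -1.01064, 0.279)–(0.733, -0.733, 0.279)  len=0.7253
  (v31,v2,v32) [--+] → (0.75906, -0.670103, 0.279)–(0.733, -0.733, 0.279)  len=0.0681
  (v32,v2,v3) [+-+] → (0.75906, -0.670103, 0.279)–(1.0367, 0, 0.279)  len=0.7253

Chained into 1 loop(s):
  loop 1: 16 segments, perimeter = 6.3474
Total perimeter = 6.347


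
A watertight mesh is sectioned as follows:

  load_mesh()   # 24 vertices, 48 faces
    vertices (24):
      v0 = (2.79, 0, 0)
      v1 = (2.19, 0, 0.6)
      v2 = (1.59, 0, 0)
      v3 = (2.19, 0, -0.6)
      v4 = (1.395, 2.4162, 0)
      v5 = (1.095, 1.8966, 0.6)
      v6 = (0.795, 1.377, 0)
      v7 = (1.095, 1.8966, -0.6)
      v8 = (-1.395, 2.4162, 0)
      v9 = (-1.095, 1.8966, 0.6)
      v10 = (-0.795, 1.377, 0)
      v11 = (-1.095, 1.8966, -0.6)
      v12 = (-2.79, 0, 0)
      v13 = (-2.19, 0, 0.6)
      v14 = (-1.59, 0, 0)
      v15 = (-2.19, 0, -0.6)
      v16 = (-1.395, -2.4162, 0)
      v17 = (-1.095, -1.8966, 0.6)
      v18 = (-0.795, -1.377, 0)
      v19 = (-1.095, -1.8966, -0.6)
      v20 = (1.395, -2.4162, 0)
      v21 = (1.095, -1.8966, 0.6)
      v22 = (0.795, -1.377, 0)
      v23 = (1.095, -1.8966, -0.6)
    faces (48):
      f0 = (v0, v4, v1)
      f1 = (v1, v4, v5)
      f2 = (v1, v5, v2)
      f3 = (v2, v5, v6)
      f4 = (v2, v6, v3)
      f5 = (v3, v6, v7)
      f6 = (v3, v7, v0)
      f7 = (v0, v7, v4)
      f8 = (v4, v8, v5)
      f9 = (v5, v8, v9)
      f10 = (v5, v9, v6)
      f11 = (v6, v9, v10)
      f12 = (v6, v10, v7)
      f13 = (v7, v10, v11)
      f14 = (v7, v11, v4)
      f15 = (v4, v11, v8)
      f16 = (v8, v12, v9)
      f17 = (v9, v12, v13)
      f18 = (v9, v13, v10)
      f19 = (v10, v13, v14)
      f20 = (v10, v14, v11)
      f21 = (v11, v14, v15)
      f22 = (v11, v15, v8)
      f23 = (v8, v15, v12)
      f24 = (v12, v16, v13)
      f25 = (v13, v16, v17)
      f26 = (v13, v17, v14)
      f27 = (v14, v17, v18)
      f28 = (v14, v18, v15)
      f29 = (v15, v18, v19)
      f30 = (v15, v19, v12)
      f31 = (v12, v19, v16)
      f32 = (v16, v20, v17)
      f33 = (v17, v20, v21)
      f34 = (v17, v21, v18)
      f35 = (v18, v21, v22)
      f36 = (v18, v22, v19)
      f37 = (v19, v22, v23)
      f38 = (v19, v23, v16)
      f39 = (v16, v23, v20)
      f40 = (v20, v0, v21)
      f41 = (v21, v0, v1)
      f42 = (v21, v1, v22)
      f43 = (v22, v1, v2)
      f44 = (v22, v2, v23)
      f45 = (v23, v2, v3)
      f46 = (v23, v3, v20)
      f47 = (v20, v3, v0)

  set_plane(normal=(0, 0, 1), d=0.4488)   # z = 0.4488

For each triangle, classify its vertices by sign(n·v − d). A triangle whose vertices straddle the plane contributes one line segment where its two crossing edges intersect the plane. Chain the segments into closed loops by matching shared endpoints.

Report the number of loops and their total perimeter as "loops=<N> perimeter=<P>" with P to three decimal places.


Straddling triangles (24 of 48):
  (v0,v4,v1) [--+] → (1.98966, 0.608882, 0.4488)–(2.3412, 0, 0.4488)  len=0.7031
  (v1,v4,v5) [+-+] → (1.98966, 0.608882, 0.4488)–(1.1706, 2.02754, 0.4488)  len=1.6381
  (v1,v5,v2) [++-] → (1.21974, 1.41866, 0.4488)–(2.0388, 0, 0.4488)  len=1.6381
  (v2,v5,v6) [-+-] → (1.21974, 1.41866, 0.4488)–(1.0194, 1.76566, 0.4488)  len=0.4007
  (v4,v8,v5) [--+] → (0.46752, 2.02754, 0.4488)–(1.1706, 2.02754, 0.4488)  len=0.7031
  (v5,v8,v9) [+-+] → (0.46752, 2.02754, 0.4488)–(-1.1706, 2.02754, 0.4488)  len=1.6381
  (v5,v9,v6) [++-] → (-0.61872, 1.76566, 0.4488)–(1.0194, 1.76566, 0.4488)  len=1.6381
  (v6,v9,v10) [-+-] → (-0.61872, 1.76566, 0.4488)–(-1.0194, 1.76566, 0.4488)  len=0.4007
  (v8,v12,v9) [--+] → (-1.52214, 1.41866, 0.4488)–(-1.1706, 2.02754, 0.4488)  len=0.7031
  (v9,v12,v13) [+-+] → (-1.52214, 1.41866, 0.4488)–(-2.3412, 0, 0.4488)  len=1.6381
  (v9,v13,v10) [++-] → (-1.83846, 0.347004, 0.4488)–(-1.0194, 1.76566, 0.4488)  len=1.6381
  (v10,v13,v14) [-+-] → (-1.83846, 0.347004, 0.4488)–(-2.0388, 0, 0.4488)  len=0.4007
  (v12,v16,v13) [--+] → (-1.98966, -0.608882, 0.4488)–(-2.3412, 0, 0.4488)  len=0.7031
  (v13,v16,v17) [+-+] → (-1.98966, -0.608882, 0.4488)–(-1.1706, -2.02754, 0.4488)  len=1.6381
  (v13,v17,v14) [++-] → (-1.21974, -1.41866, 0.4488)–(-2.0388, 0, 0.4488)  len=1.6381
  (v14,v17,v18) [-+-] → (-1.21974, -1.41866, 0.4488)–(-1.0194, -1.76566, 0.4488)  len=0.4007
  (v16,v20,v17) [--+] → (-0.46752, -2.02754, 0.4488)–(-1.1706, -2.02754, 0.4488)  len=0.7031
  (v17,v20,v21) [+-+] → (-0.46752, -2.02754, 0.4488)–(1.1706, -2.02754, 0.4488)  len=1.6381
  (v17,v21,v18) [++-] → (0.61872, -1.76566, 0.4488)–(-1.0194, -1.76566, 0.4488)  len=1.6381
  (v18,v21,v22) [-+-] → (0.61872, -1.76566, 0.4488)–(1.0194, -1.76566, 0.4488)  len=0.4007
  (v20,v0,v21) [--+] → (1.52214, -1.41866, 0.4488)–(1.1706, -2.02754, 0.4488)  len=0.7031
  (v21,v0,v1) [+-+] → (1.52214, -1.41866, 0.4488)–(2.3412, 0, 0.4488)  len=1.6381
  (v21,v1,v22) [++-] → (1.83846, -0.347004, 0.4488)–(1.0194, -1.76566, 0.4488)  len=1.6381
  (v22,v1,v2) [-+-] → (1.83846, -0.347004, 0.4488)–(2.0388, 0, 0.4488)  len=0.4007

Chained into 2 loop(s):
  loop 1: 12 segments, perimeter = 14.0472
  loop 2: 12 segments, perimeter = 12.2328
Total perimeter = 26.280

loops=2 perimeter=26.280


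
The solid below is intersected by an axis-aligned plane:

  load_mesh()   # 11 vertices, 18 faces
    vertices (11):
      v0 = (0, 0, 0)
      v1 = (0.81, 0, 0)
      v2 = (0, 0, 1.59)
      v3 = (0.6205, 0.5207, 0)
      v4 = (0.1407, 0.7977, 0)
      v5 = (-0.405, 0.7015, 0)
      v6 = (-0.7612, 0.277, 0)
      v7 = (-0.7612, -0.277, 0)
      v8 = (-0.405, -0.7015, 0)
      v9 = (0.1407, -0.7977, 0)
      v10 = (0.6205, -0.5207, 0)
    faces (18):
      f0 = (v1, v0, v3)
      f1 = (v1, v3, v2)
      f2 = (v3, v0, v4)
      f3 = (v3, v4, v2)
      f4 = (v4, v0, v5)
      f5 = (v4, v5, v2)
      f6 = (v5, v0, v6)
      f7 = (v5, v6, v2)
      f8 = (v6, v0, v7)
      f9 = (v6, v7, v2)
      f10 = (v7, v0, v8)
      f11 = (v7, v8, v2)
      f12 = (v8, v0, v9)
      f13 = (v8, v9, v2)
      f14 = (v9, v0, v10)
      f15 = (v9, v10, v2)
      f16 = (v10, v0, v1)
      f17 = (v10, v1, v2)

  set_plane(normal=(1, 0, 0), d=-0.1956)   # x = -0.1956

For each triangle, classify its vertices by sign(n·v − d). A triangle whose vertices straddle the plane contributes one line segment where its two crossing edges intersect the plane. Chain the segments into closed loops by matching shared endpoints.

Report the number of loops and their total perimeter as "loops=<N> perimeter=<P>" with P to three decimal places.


Straddling triangles (10 of 18):
  (v4,v0,v5) [++-] → (-0.1956, 0.338799, 0)–(-0.1956, 0.738415, 0)  len=0.3996
  (v4,v5,v2) [+-+] → (-0.1956, 0.738415, 0)–(-0.1956, 0.338799, 0.822089)  len=0.9141
  (v5,v0,v6) [-+-] → (-0.1956, 0.338799, 0)–(-0.1956, 0.0711787, 0)  len=0.2676
  (v5,v6,v2) [--+] → (-0.1956, 0.0711787, 1.18143)–(-0.1956, 0.338799, 0.822089)  len=0.4480
  (v6,v0,v7) [-+-] → (-0.1956, 0.0711787, 0)–(-0.1956, -0.0711787, 0)  len=0.1424
  (v6,v7,v2) [--+] → (-0.1956, -0.0711787, 1.18143)–(-0.1956, 0.0711787, 1.18143)  len=0.1424
  (v7,v0,v8) [-+-] → (-0.1956, -0.0711787, 0)–(-0.1956, -0.338799, 0)  len=0.2676
  (v7,v8,v2) [--+] → (-0.1956, -0.338799, 0.822089)–(-0.1956, -0.0711787, 1.18143)  len=0.4480
  (v8,v0,v9) [-++] → (-0.1956, -0.338799, 0)–(-0.1956, -0.738415, 0)  len=0.3996
  (v8,v9,v2) [-++] → (-0.1956, -0.738415, 0)–(-0.1956, -0.338799, 0.822089)  len=0.9141

Chained into 1 loop(s):
  loop 1: 10 segments, perimeter = 4.3434
Total perimeter = 4.343

loops=1 perimeter=4.343


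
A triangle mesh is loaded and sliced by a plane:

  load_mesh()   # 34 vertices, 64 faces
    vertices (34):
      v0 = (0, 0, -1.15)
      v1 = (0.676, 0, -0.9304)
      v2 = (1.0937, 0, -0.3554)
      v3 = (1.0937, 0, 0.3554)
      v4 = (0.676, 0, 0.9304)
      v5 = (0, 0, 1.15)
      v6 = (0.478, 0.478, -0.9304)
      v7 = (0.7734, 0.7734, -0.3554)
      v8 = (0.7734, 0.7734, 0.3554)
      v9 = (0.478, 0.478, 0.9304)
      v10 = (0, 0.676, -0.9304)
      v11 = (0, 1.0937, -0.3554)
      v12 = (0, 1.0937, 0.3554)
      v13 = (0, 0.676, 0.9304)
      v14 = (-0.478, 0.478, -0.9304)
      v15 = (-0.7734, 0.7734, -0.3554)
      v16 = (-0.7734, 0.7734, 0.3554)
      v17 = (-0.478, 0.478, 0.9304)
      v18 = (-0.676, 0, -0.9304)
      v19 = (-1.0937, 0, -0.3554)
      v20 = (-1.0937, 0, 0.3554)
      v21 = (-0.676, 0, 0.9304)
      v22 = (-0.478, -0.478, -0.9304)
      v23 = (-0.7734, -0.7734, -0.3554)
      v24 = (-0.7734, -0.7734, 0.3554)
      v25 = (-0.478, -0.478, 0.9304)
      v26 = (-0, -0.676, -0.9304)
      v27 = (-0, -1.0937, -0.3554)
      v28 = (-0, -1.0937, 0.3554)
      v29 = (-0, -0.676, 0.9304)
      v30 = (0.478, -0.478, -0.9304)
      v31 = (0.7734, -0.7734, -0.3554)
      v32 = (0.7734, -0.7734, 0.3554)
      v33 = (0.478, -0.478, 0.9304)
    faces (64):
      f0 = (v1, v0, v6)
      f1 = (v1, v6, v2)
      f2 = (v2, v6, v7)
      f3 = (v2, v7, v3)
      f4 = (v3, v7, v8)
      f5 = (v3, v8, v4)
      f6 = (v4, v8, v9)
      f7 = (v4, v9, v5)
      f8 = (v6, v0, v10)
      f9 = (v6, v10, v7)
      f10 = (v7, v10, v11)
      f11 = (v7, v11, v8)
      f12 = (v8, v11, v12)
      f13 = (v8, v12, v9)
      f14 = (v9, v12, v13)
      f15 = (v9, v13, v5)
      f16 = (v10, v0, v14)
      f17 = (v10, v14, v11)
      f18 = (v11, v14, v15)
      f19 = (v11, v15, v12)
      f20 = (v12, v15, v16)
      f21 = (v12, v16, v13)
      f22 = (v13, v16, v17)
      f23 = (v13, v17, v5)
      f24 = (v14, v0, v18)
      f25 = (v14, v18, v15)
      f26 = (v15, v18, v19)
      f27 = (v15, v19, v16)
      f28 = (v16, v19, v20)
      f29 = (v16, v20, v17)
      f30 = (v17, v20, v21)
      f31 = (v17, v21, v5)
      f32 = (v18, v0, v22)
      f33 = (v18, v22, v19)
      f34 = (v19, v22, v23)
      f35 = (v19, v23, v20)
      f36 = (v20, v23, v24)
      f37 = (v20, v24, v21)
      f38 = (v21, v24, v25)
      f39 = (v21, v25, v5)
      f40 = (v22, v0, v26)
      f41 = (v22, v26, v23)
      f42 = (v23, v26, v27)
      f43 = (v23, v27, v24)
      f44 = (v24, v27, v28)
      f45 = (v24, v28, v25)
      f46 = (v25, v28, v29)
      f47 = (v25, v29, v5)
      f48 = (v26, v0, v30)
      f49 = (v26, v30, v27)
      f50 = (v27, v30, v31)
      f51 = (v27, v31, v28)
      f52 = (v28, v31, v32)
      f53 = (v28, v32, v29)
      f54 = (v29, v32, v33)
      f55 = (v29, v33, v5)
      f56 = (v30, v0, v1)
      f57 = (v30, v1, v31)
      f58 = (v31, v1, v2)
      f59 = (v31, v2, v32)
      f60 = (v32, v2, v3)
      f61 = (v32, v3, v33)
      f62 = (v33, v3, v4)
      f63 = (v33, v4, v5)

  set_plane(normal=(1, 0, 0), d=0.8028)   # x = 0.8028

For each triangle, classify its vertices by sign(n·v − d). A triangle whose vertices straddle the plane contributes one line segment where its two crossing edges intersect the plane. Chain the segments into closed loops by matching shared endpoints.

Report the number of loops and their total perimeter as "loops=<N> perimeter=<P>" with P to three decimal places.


loops=1 perimeter=4.656

Straddling triangles (10 of 64):
  (v1,v6,v2) [--+] → (0.8028, 0.225841, -0.62707)–(0.8028, 0, -0.755849)  len=0.2600
  (v2,v6,v7) [+--] → (0.8028, 0.225841, -0.62707)–(0.8028, 0.70241, -0.3554)  len=0.5486
  (v2,v7,v3) [+-+] → (0.8028, 0.70241, -0.3554)–(0.8028, 0.70241, -0.290156)  len=0.0652
  (v3,v7,v8) [+--] → (0.8028, 0.70241, -0.290156)–(0.8028, 0.70241, 0.3554)  len=0.6456
  (v3,v8,v4) [+--] → (0.8028, 0.70241, 0.3554)–(0.8028, 0, 0.755849)  len=0.8085
  (v31,v1,v2) [--+] → (0.8028, 0, -0.755849)–(0.8028, -0.70241, -0.3554)  len=0.8085
  (v31,v2,v32) [-+-] → (0.8028, -0.70241, -0.3554)–(0.8028, -0.70241, 0.290156)  len=0.6456
  (v32,v2,v3) [-++] → (0.8028, -0.70241, 0.290156)–(0.8028, -0.70241, 0.3554)  len=0.0652
  (v32,v3,v33) [-+-] → (0.8028, -0.70241, 0.3554)–(0.8028, -0.225841, 0.62707)  len=0.5486
  (v33,v3,v4) [-+-] → (0.8028, -0.225841, 0.62707)–(0.8028, 0, 0.755849)  len=0.2600

Chained into 1 loop(s):
  loop 1: 10 segments, perimeter = 4.6558
Total perimeter = 4.656


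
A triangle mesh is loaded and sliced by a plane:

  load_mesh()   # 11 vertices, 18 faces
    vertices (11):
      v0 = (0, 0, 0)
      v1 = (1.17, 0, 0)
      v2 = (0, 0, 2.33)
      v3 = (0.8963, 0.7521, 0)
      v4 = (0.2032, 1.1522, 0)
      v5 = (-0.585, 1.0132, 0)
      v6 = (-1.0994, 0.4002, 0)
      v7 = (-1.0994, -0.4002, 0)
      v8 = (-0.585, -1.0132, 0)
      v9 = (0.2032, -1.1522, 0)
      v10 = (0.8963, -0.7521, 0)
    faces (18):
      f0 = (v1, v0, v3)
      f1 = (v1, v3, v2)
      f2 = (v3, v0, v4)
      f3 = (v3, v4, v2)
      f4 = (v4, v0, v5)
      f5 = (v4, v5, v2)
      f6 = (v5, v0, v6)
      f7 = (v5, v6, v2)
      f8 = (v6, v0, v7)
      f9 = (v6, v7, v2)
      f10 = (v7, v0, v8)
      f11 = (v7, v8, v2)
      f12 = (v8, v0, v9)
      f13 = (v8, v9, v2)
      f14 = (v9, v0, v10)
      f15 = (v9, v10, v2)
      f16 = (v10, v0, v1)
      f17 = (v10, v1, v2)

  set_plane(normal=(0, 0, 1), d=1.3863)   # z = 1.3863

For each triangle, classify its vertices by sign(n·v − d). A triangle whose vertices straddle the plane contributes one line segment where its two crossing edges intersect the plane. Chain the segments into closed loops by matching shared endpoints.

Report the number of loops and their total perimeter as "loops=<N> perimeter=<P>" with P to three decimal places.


Straddling triangles (9 of 18):
  (v1,v3,v2) [--+] → (0.363021, 0.304617, 1.3863)–(0.473875, 0, 1.3863)  len=0.3242
  (v3,v4,v2) [--+] → (0.0823004, 0.466666, 1.3863)–(0.363021, 0.304617, 1.3863)  len=0.3241
  (v4,v5,v2) [--+] → (-0.236938, 0.410368, 1.3863)–(0.0823004, 0.466666, 1.3863)  len=0.3242
  (v5,v6,v2) [--+] → (-0.445281, 0.16209, 1.3863)–(-0.236938, 0.410368, 1.3863)  len=0.3241
  (v6,v7,v2) [--+] → (-0.445281, -0.16209, 1.3863)–(-0.445281, 0.16209, 1.3863)  len=0.3242
  (v7,v8,v2) [--+] → (-0.236938, -0.410368, 1.3863)–(-0.445281, -0.16209, 1.3863)  len=0.3241
  (v8,v9,v2) [--+] → (0.0823004, -0.466666, 1.3863)–(-0.236938, -0.410368, 1.3863)  len=0.3242
  (v9,v10,v2) [--+] → (0.363021, -0.304617, 1.3863)–(0.0823004, -0.466666, 1.3863)  len=0.3241
  (v10,v1,v2) [--+] → (0.473875, 0, 1.3863)–(0.363021, -0.304617, 1.3863)  len=0.3242

Chained into 1 loop(s):
  loop 1: 9 segments, perimeter = 2.9173
Total perimeter = 2.917

loops=1 perimeter=2.917


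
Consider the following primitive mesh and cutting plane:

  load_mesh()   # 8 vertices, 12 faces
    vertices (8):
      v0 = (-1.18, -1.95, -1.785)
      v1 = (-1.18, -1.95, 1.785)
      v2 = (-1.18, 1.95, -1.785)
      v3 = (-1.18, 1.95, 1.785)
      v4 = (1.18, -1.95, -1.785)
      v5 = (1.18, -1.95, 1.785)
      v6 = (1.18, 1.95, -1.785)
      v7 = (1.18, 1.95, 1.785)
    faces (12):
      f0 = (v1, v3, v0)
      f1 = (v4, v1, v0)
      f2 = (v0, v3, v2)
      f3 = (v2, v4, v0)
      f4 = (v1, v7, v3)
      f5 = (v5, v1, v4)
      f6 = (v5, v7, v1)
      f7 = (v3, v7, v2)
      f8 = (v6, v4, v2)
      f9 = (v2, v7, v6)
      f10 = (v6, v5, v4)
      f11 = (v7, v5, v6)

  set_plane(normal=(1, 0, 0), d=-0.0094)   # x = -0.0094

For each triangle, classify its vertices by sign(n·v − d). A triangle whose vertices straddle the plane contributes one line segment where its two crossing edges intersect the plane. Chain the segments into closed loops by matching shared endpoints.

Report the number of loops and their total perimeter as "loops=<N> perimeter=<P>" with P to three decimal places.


loops=1 perimeter=14.940

Straddling triangles (8 of 12):
  (v4,v1,v0) [+--] → (-0.0094, -1.95, 0.0142195)–(-0.0094, -1.95, -1.785)  len=1.7992
  (v2,v4,v0) [-+-] → (-0.0094, 0.0155339, -1.785)–(-0.0094, -1.95, -1.785)  len=1.9655
  (v1,v7,v3) [-+-] → (-0.0094, -0.0155339, 1.785)–(-0.0094, 1.95, 1.785)  len=1.9655
  (v5,v1,v4) [+-+] → (-0.0094, -1.95, 1.785)–(-0.0094, -1.95, 0.0142195)  len=1.7708
  (v5,v7,v1) [++-] → (-0.0094, -0.0155339, 1.785)–(-0.0094, -1.95, 1.785)  len=1.9345
  (v3,v7,v2) [-+-] → (-0.0094, 1.95, 1.785)–(-0.0094, 1.95, -0.0142195)  len=1.7992
  (v6,v4,v2) [++-] → (-0.0094, 0.0155339, -1.785)–(-0.0094, 1.95, -1.785)  len=1.9345
  (v2,v7,v6) [-++] → (-0.0094, 1.95, -0.0142195)–(-0.0094, 1.95, -1.785)  len=1.7708

Chained into 1 loop(s):
  loop 1: 8 segments, perimeter = 14.9400
Total perimeter = 14.940


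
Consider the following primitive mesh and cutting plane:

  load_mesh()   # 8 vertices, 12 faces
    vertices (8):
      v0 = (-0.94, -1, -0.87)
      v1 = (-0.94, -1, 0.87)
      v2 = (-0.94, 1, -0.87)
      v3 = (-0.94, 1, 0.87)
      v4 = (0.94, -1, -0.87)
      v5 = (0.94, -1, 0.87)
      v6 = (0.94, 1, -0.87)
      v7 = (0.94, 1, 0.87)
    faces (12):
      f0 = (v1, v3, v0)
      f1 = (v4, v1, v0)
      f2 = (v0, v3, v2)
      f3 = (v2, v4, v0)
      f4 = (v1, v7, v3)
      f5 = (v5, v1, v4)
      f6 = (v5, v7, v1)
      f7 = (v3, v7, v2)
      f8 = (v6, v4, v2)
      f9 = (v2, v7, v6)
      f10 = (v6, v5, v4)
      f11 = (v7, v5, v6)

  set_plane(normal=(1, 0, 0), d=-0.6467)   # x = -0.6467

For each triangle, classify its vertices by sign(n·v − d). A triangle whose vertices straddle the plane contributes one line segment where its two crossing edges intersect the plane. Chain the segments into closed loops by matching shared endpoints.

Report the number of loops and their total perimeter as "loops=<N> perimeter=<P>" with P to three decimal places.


Straddling triangles (8 of 12):
  (v4,v1,v0) [+--] → (-0.6467, -1, 0.598541)–(-0.6467, -1, -0.87)  len=1.4685
  (v2,v4,v0) [-+-] → (-0.6467, 0.687979, -0.87)–(-0.6467, -1, -0.87)  len=1.6880
  (v1,v7,v3) [-+-] → (-0.6467, -0.687979, 0.87)–(-0.6467, 1, 0.87)  len=1.6880
  (v5,v1,v4) [+-+] → (-0.6467, -1, 0.87)–(-0.6467, -1, 0.598541)  len=0.2715
  (v5,v7,v1) [++-] → (-0.6467, -0.687979, 0.87)–(-0.6467, -1, 0.87)  len=0.3120
  (v3,v7,v2) [-+-] → (-0.6467, 1, 0.87)–(-0.6467, 1, -0.598541)  len=1.4685
  (v6,v4,v2) [++-] → (-0.6467, 0.687979, -0.87)–(-0.6467, 1, -0.87)  len=0.3120
  (v2,v7,v6) [-++] → (-0.6467, 1, -0.598541)–(-0.6467, 1, -0.87)  len=0.2715

Chained into 1 loop(s):
  loop 1: 8 segments, perimeter = 7.4800
Total perimeter = 7.480

loops=1 perimeter=7.480


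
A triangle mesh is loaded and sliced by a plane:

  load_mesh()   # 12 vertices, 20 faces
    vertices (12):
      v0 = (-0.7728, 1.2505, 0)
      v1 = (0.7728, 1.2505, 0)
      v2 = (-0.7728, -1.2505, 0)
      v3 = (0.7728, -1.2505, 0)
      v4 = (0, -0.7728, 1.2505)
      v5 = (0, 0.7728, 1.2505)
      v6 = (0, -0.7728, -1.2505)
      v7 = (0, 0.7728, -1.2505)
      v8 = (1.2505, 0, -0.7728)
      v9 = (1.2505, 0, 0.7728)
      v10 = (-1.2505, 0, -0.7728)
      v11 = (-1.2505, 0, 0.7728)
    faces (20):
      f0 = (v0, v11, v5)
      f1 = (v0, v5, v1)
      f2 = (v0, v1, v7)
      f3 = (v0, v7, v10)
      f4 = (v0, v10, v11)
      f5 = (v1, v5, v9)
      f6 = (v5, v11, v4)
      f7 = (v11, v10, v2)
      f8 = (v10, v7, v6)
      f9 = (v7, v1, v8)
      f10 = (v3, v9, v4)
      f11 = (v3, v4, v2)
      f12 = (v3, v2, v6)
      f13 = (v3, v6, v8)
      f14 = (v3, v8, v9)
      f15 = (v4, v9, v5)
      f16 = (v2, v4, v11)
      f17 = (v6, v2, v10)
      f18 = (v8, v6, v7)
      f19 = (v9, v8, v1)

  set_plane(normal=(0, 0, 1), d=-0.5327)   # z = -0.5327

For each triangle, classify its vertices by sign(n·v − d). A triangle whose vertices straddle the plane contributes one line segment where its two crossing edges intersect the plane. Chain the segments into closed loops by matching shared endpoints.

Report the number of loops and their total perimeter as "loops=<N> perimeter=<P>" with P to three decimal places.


loops=1 perimeter=7.163

Straddling triangles (10 of 20):
  (v0,v1,v7) [++-] → (0.443595, 1.047, -0.5327)–(-0.443595, 1.047, -0.5327)  len=0.8872
  (v0,v7,v10) [+--] → (-0.443595, 1.047, -0.5327)–(-1.10208, 0.388516, -0.5327)  len=0.9312
  (v0,v10,v11) [+-+] → (-1.10208, 0.388516, -0.5327)–(-1.2505, 0, -0.5327)  len=0.4159
  (v11,v10,v2) [+-+] → (-1.2505, 0, -0.5327)–(-1.10208, -0.388516, -0.5327)  len=0.4159
  (v7,v1,v8) [-+-] → (0.443595, 1.047, -0.5327)–(1.10208, 0.388516, -0.5327)  len=0.9312
  (v3,v2,v6) [++-] → (-0.443595, -1.047, -0.5327)–(0.443595, -1.047, -0.5327)  len=0.8872
  (v3,v6,v8) [+--] → (0.443595, -1.047, -0.5327)–(1.10208, -0.388516, -0.5327)  len=0.9312
  (v3,v8,v9) [+-+] → (1.10208, -0.388516, -0.5327)–(1.2505, 0, -0.5327)  len=0.4159
  (v6,v2,v10) [-+-] → (-0.443595, -1.047, -0.5327)–(-1.10208, -0.388516, -0.5327)  len=0.9312
  (v9,v8,v1) [+-+] → (1.2505, 0, -0.5327)–(1.10208, 0.388516, -0.5327)  len=0.4159

Chained into 1 loop(s):
  loop 1: 10 segments, perimeter = 7.1630
Total perimeter = 7.163


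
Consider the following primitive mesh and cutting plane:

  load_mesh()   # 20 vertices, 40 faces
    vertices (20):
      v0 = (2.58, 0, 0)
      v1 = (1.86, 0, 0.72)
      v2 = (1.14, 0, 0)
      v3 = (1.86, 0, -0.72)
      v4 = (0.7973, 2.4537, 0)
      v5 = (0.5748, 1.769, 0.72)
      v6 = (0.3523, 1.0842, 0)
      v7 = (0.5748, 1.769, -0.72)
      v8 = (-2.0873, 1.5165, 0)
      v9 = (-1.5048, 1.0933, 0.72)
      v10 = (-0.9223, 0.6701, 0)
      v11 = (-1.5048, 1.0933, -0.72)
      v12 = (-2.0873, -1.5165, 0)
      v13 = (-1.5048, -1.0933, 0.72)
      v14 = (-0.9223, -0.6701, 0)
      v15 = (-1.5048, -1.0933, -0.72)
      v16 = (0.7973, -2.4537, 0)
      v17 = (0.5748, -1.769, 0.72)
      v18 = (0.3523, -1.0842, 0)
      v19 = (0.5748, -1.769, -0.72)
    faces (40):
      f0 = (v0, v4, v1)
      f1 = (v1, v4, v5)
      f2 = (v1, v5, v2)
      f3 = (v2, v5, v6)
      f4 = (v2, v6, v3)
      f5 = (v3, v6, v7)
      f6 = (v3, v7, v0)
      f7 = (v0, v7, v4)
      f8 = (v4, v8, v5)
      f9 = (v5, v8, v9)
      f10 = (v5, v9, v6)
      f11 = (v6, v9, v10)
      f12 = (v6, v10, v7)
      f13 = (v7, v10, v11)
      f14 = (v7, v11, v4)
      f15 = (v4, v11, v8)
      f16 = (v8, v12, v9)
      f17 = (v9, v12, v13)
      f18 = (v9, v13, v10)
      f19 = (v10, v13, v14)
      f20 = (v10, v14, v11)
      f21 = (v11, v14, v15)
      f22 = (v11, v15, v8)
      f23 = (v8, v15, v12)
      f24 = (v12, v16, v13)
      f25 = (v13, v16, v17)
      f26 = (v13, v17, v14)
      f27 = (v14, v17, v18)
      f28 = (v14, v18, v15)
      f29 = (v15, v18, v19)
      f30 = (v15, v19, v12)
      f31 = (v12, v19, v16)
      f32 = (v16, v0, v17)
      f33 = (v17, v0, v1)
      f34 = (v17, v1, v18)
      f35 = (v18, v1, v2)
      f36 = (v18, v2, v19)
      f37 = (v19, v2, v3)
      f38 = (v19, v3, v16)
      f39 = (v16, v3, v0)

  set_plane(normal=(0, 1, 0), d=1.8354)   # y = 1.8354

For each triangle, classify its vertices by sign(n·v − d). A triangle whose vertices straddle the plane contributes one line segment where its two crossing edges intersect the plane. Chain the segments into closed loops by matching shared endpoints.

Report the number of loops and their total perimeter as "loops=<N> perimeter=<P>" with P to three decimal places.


loops=1 perimeter=5.483

Straddling triangles (6 of 40):
  (v0,v4,v1) [-+-] → (1.24652, 1.8354, 0)–(1.06509, 1.8354, 0.18143)  len=0.2566
  (v1,v4,v5) [-+-] → (1.06509, 1.8354, 0.18143)–(0.596377, 1.8354, 0.650177)  len=0.6629
  (v0,v7,v4) [--+] → (0.596377, 1.8354, -0.650177)–(1.24652, 1.8354, 0)  len=0.9195
  (v4,v8,v5) [+--] → (-1.10576, 1.8354, 0)–(0.596377, 1.8354, 0.650177)  len=1.8221
  (v7,v11,v4) [--+] → (-0.249001, 1.8354, -0.327239)–(0.596377, 1.8354, -0.650177)  len=0.9050
  (v4,v11,v8) [+--] → (-0.249001, 1.8354, -0.327239)–(-1.10576, 1.8354, 0)  len=0.9171

Chained into 1 loop(s):
  loop 1: 6 segments, perimeter = 5.4831
Total perimeter = 5.483
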